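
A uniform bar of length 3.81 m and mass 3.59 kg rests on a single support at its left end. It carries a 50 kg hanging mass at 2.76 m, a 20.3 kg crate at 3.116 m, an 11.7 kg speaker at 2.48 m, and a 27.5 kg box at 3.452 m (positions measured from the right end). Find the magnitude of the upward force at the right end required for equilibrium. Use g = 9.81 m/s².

F ≈ 254 N

Take moments about the left end.
Beam weight: 3.59 × 9.81 = 35.22 N down at 1.905 m → arm 1.905 m, τ = 35.22 × 1.905 = 67.09 N·m clockwise.
Hanging mass: 50 × 9.81 = 490.5 N down at 2.76 m → arm 1.05 m, τ = 490.5 × 1.05 = 515 N·m clockwise.
Crate: 20.3 × 9.81 = 199.1 N down at 3.116 m → arm 0.694 m, τ = 199.1 × 0.694 = 138.2 N·m clockwise.
Speaker: 11.7 × 9.81 = 114.8 N down at 2.48 m → arm 1.33 m, τ = 114.8 × 1.33 = 152.7 N·m clockwise.
Box: 27.5 × 9.81 = 269.8 N down at 3.452 m → arm 0.358 m, τ = 269.8 × 0.358 = 96.59 N·m clockwise.
Net moment of the loads = 969.6 N·m clockwise.
The upward force F acts at the right end, arm 3.81 m, giving F × 3.81 counterclockwise.
Balancing moments: F × 3.81 = 969.6, giving F = 969.6 / 3.81 = 254 N.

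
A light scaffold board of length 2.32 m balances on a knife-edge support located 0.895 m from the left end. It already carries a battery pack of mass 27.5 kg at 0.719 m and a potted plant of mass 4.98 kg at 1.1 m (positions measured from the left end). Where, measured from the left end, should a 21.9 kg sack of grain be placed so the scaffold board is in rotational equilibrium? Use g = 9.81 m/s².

Choose the knife-edge support (at 0.895 m from the left end) as the axis so the support reaction has zero arm there.
Battery pack: 27.5 × 9.81 = 269.8 N down at 0.719 m → arm 0.176 m, τ = 269.8 × 0.176 = 47.48 N·m counterclockwise.
Potted plant: 4.98 × 9.81 = 48.85 N down at 1.1 m → arm 0.205 m, τ = 48.85 × 0.205 = 10.01 N·m clockwise.
Net moment of existing loads = 37.47 N·m counterclockwise.
The sack of grain weighs 21.9 × 9.81 = 214.8 N and must supply an equal clockwise moment, so its lever arm about the knife-edge support is 37.47 / 214.8 = 0.174 m.
That puts it at 0.895 + 0.174 = 1.07 m from the left end.

x ≈ 1.07 m from the left end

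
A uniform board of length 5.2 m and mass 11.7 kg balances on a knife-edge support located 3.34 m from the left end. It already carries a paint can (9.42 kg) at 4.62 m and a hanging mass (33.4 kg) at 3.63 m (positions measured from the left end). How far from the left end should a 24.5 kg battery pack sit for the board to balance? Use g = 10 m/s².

Taking torques about the knife-edge support (at 3.34 m from the left end):
Beam weight: 11.7 × 10 = 117 N down at 2.6 m → arm 0.74 m, τ = 117 × 0.74 = 86.58 N·m counterclockwise.
Paint can: 9.42 × 10 = 94.2 N down at 4.62 m → arm 1.28 m, τ = 94.2 × 1.28 = 120.6 N·m clockwise.
Hanging mass: 33.4 × 10 = 334 N down at 3.63 m → arm 0.29 m, τ = 334 × 0.29 = 96.86 N·m clockwise.
Net moment of existing loads = 130.9 N·m clockwise.
The battery pack weighs 24.5 × 10 = 245 N and must supply an equal counterclockwise moment, so its lever arm about the knife-edge support is 130.9 / 245 = 0.534 m.
That puts it at 3.34 − 0.534 = 2.81 m from the left end.

x ≈ 2.81 m from the left end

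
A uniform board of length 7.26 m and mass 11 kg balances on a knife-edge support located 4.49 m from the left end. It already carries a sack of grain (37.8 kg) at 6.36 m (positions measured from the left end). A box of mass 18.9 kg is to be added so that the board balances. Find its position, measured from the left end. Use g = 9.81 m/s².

x ≈ 1.25 m from the left end

Taking torques about the knife-edge support (at 4.49 m from the left end):
Beam weight: 11 × 9.81 = 107.9 N down at 3.63 m → arm 0.86 m, τ = 107.9 × 0.86 = 92.79 N·m counterclockwise.
Sack of grain: 37.8 × 9.81 = 370.8 N down at 6.36 m → arm 1.87 m, τ = 370.8 × 1.87 = 693.4 N·m clockwise.
Net moment of existing loads = 600.6 N·m clockwise.
The box weighs 18.9 × 9.81 = 185.4 N and must supply an equal counterclockwise moment, so its lever arm about the knife-edge support is 600.6 / 185.4 = 3.24 m.
That puts it at 4.49 − 3.24 = 1.25 m from the left end.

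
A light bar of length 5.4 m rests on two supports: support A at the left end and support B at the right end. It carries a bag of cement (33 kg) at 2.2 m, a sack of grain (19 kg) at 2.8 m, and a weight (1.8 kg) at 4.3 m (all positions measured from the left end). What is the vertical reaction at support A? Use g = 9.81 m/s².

Choose support B as the axis so its reaction then has zero moment arm.
Bag of cement: 33 × 9.81 = 323.7 N down at 2.2 m → arm 3.2 m, τ = 323.7 × 3.2 = 1036 N·m counterclockwise.
Sack of grain: 19 × 9.81 = 186.4 N down at 2.8 m → arm 2.6 m, τ = 186.4 × 2.6 = 484.6 N·m counterclockwise.
Weight: 1.8 × 9.81 = 17.66 N down at 4.3 m → arm 1.1 m, τ = 17.66 × 1.1 = 19.43 N·m counterclockwise.
Net load moment about support B = 1540 N·m counterclockwise.
Reaction R at support A is upward at 0 m, arm 5.4 m → moment R × 5.4 clockwise.
Balancing moments: R × 5.4 = 1540, giving R = 285 N.

R_A ≈ 285 N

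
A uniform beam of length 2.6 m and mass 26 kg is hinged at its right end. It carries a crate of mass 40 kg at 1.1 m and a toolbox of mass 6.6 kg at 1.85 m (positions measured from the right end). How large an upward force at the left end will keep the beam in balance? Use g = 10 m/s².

F ≈ 346 N

Taking torques about the right end:
Beam weight: 26 × 10 = 260 N down at 1.3 m → arm 1.3 m, τ = 260 × 1.3 = 338 N·m counterclockwise.
Crate: 40 × 10 = 400 N down at 1.1 m → arm 1.1 m, τ = 400 × 1.1 = 440 N·m counterclockwise.
Toolbox: 6.6 × 10 = 66 N down at 1.85 m → arm 1.85 m, τ = 66 × 1.85 = 122.1 N·m counterclockwise.
Net moment of the loads = 900.1 N·m counterclockwise.
The upward force F acts at the left end, arm 2.6 m, giving F × 2.6 clockwise.
For rotational equilibrium, F × 2.6 = 900.1, so F = 900.1 / 2.6 = 346 N.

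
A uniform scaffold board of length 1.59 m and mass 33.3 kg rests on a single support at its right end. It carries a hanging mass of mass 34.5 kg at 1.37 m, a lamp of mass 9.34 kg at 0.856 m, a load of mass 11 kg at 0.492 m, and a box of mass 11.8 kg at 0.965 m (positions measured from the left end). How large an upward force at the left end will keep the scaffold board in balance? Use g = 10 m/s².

F ≈ 380 N

Taking torques about the right end:
Beam weight: 33.3 × 10 = 333 N down at 0.795 m → arm 0.795 m, τ = 333 × 0.795 = 264.7 N·m counterclockwise.
Hanging mass: 34.5 × 10 = 345 N down at 1.37 m → arm 0.22 m, τ = 345 × 0.22 = 75.9 N·m counterclockwise.
Lamp: 9.34 × 10 = 93.4 N down at 0.856 m → arm 0.734 m, τ = 93.4 × 0.734 = 68.56 N·m counterclockwise.
Load: 11 × 10 = 110 N down at 0.492 m → arm 1.098 m, τ = 110 × 1.098 = 120.8 N·m counterclockwise.
Box: 11.8 × 10 = 118 N down at 0.965 m → arm 0.625 m, τ = 118 × 0.625 = 73.75 N·m counterclockwise.
Net moment of the loads = 603.7 N·m counterclockwise.
The upward force F acts at the left end, arm 1.59 m, giving F × 1.59 clockwise.
For rotational equilibrium, F × 1.59 = 603.7, so F = 603.7 / 1.59 = 380 N.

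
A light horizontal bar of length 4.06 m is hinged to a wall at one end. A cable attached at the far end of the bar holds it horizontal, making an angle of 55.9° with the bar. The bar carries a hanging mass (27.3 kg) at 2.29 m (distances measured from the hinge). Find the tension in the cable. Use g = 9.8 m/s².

Taking torques about the hinge:
Hanging mass: 27.3 × 9.8 = 267.5 N down at 2.29 m → arm 2.29 m, τ = 267.5 × 2.29 = 612.6 N·m clockwise.
Total clockwise load moment = 612.6 N·m.
The cable tension T acts at 4.06 m; only its component perpendicular to the bar, T sinθ, produces torque. sin 55.9° = 0.8281.
Setting net torque to zero: T × 4.06 × 0.8281 = 612.6 → T = 612.6 / 3.362 = 182 N.

T ≈ 182 N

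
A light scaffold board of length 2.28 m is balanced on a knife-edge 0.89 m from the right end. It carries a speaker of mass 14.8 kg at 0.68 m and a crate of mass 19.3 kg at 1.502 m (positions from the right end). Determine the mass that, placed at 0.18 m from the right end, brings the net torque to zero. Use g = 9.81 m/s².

Choose the knife-edge (at 0.89 m from the right end) as the axis so the support reaction has zero arm there.
Speaker: 14.8 × 9.81 = 145.2 N down at 0.68 m → arm 0.21 m, τ = 145.2 × 0.21 = 30.49 N·m clockwise.
Crate: 19.3 × 9.81 = 189.3 N down at 1.502 m → arm 0.612 m, τ = 189.3 × 0.612 = 115.9 N·m counterclockwise.
Net moment of known loads = 85.41 N·m counterclockwise.
An unknown mass m at 0.18 m has arm 0.71 m; its moment is m·g·0.71 clockwise.
Balancing moments: m × 9.81 × 0.71 = 85.41, giving m = 85.41 / (9.81 × 0.71) = 12.3 kg.

m ≈ 12.3 kg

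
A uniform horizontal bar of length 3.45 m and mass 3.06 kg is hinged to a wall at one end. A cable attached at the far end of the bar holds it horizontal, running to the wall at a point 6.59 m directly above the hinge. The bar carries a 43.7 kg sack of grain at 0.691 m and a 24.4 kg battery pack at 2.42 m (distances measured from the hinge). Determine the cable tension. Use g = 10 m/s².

About the hinge:
Beam weight: 3.06 × 10 = 30.6 N down at 1.725 m → arm 1.725 m, τ = 30.6 × 1.725 = 52.79 N·m clockwise.
Sack of grain: 43.7 × 10 = 437 N down at 0.691 m → arm 0.691 m, τ = 437 × 0.691 = 302 N·m clockwise.
Battery pack: 24.4 × 10 = 244 N down at 2.42 m → arm 2.42 m, τ = 244 × 2.42 = 590.5 N·m clockwise.
Total clockwise load moment = 945.3 N·m.
The cable tension T acts at 3.45 m; only its component perpendicular to the bar, T sinθ, produces torque. sinθ = h/√(h²+d²) = 6.59/√(6.59²+3.45²) = 0.8859.
Balancing moments: T × 3.45 × 0.8859 = 945.3, giving T = 945.3 / 3.056 = 309 N.

T ≈ 309 N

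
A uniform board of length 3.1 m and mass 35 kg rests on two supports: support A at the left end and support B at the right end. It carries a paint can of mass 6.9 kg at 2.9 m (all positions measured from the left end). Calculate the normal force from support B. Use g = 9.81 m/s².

R_B ≈ 235 N

About support A:
Beam weight: 35 × 9.81 = 343.4 N down at 1.55 m → arm 1.55 m, τ = 343.4 × 1.55 = 532.3 N·m clockwise.
Paint can: 6.9 × 9.81 = 67.69 N down at 2.9 m → arm 2.9 m, τ = 67.69 × 2.9 = 196.3 N·m clockwise.
Net load moment about support A = 728.6 N·m clockwise.
Reaction R at support B is upward at 3.1 m, arm 3.1 m → moment R × 3.1 counterclockwise.
For rotational equilibrium, R × 3.1 = 728.6, so R = 235 N.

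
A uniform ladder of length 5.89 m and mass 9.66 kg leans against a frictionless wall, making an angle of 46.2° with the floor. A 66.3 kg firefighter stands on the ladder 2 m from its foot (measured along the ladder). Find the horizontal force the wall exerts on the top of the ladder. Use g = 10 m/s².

N_wall ≈ 262 N

Sum moments about the foot of the ladder (the floor normal and friction both act there and drop out).
Ladder weight 9.66×10 = 96.6 N acts at 2.945 m along the ladder; its horizontal arm is 2.945·cos46.2° = 2.038 m → τ = 196.9 N·m clockwise.
Firefighter: 66.3×10 = 663 N at 2 m → arm 1.384 m → τ = 917.6 N·m clockwise.
Wall normal N acts horizontally at the top; its moment arm is the height L sinθ = 5.89·sin46.2° = 4.251 m, counterclockwise.
For rotational equilibrium, N × 4.251 = 1114, so N = 262 N.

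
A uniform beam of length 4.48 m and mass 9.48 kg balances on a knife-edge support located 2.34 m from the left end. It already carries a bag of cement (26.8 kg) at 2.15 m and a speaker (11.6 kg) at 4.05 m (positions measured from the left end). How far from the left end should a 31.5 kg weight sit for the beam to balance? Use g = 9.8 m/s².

Taking torques about the knife-edge support (at 2.34 m from the left end):
Beam weight: 9.48 × 9.8 = 92.9 N down at 2.24 m → arm 0.1 m, τ = 92.9 × 0.1 = 9.29 N·m counterclockwise.
Bag of cement: 26.8 × 9.8 = 262.6 N down at 2.15 m → arm 0.19 m, τ = 262.6 × 0.19 = 49.89 N·m counterclockwise.
Speaker: 11.6 × 9.8 = 113.7 N down at 4.05 m → arm 1.71 m, τ = 113.7 × 1.71 = 194.4 N·m clockwise.
Net moment of existing loads = 135.2 N·m clockwise.
The weight weighs 31.5 × 9.8 = 308.7 N and must supply an equal counterclockwise moment, so its lever arm about the knife-edge support is 135.2 / 308.7 = 0.438 m.
That puts it at 2.34 − 0.438 = 1.9 m from the left end.

x ≈ 1.9 m from the left end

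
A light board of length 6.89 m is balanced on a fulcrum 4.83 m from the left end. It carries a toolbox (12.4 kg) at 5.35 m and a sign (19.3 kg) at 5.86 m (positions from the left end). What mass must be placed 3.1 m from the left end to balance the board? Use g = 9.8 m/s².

m ≈ 15.2 kg

Sum moments about the fulcrum (at 4.83 m from the left end) (the support reaction has zero arm there).
Toolbox: 12.4 × 9.8 = 121.5 N down at 5.35 m → arm 0.52 m, τ = 121.5 × 0.52 = 63.18 N·m clockwise.
Sign: 19.3 × 9.8 = 189.1 N down at 5.86 m → arm 1.03 m, τ = 189.1 × 1.03 = 194.8 N·m clockwise.
Net moment of known loads = 258 N·m clockwise.
An unknown mass m at 3.1 m has arm 1.73 m; its moment is m·g·1.73 counterclockwise.
Στ = 0 ⇒ m × 9.8 × 1.73 = 258 ⇒ m = 258 / (9.8 × 1.73) = 15.2 kg.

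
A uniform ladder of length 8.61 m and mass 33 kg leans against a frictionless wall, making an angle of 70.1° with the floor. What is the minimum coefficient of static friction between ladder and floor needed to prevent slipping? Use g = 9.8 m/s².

μ_min ≈ 0.181

About the foot of the ladder:
Ladder weight 33×9.8 = 323.4 N acts at 4.305 m along the ladder; its horizontal arm is 4.305·cos70.1° = 1.465 m → τ = 473.8 N·m clockwise.
Wall normal N acts horizontally at the top; its moment arm is the height L sinθ = 8.61·sin70.1° = 8.096 m, counterclockwise.
Balancing moments: N × 8.096 = 473.8, giving N = 58.52 N.
ΣFx = 0 ⇒ f = N_wall = 58.52 N. ΣFy = 0 ⇒ N_floor = 323.4 N.
μ_min = f / N_floor = 58.52 / 323.4 = 0.181.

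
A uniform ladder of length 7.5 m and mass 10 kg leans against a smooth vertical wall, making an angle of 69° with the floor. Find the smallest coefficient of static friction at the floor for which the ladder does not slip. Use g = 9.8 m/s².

Take moments about the foot of the ladder.
Ladder weight 10×9.8 = 98 N acts at 3.75 m along the ladder; its horizontal arm is 3.75·cos69° = 1.344 m → τ = 131.7 N·m clockwise.
Wall normal N acts horizontally at the top; its moment arm is the height L sinθ = 7.5·sin69° = 7.002 m, counterclockwise.
Balancing moments: N × 7.002 = 131.7, giving N = 18.81 N.
ΣFx = 0 ⇒ f = N_wall = 18.81 N. ΣFy = 0 ⇒ N_floor = 98 N.
μ_min = f / N_floor = 18.81 / 98 = 0.192.

μ_min ≈ 0.192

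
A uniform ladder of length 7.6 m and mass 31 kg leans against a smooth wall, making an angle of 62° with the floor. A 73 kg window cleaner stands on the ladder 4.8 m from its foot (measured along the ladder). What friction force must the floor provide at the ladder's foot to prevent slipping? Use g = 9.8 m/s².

f ≈ 321 N

Take moments about the foot of the ladder.
Ladder weight 31×9.8 = 303.8 N acts at 3.8 m along the ladder; its horizontal arm is 3.8·cos62° = 1.784 m → τ = 542 N·m clockwise.
Window cleaner: 73×9.8 = 715.4 N at 4.8 m → arm 2.253 m → τ = 1612 N·m clockwise.
Wall normal N acts horizontally at the top; its moment arm is the height L sinθ = 7.6·sin62° = 6.71 m, counterclockwise.
Setting net torque to zero: N × 6.71 = 2154 → N = 321 N.
ΣFx = 0: friction at the foot balances the wall's push, so f = N_wall = 321 N.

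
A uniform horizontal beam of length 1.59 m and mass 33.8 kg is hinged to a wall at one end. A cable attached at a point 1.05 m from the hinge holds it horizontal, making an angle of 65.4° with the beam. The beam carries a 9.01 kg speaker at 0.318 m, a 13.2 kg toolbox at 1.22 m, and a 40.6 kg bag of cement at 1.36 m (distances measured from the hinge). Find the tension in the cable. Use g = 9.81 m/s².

Take moments about the hinge.
Beam weight: 33.8 × 9.81 = 331.6 N down at 0.795 m → arm 0.795 m, τ = 331.6 × 0.795 = 263.6 N·m clockwise.
Speaker: 9.01 × 9.81 = 88.39 N down at 0.318 m → arm 0.318 m, τ = 88.39 × 0.318 = 28.11 N·m clockwise.
Toolbox: 13.2 × 9.81 = 129.5 N down at 1.22 m → arm 1.22 m, τ = 129.5 × 1.22 = 158 N·m clockwise.
Bag of cement: 40.6 × 9.81 = 398.3 N down at 1.36 m → arm 1.36 m, τ = 398.3 × 1.36 = 541.7 N·m clockwise.
Total clockwise load moment = 991.4 N·m.
The cable tension T acts at 1.05 m; only its component perpendicular to the beam, T sinθ, produces torque. sin 65.4° = 0.9092.
Στ = 0 ⇒ T × 1.05 × 0.9092 = 991.4 ⇒ T = 991.4 / 0.9547 = 1040 N.

T ≈ 1040 N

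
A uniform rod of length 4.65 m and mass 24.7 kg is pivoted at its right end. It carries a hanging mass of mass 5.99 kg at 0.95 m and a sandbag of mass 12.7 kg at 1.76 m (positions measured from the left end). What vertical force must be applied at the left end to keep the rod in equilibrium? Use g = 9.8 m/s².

F ≈ 245 N

Choose the right end as the axis so the unknown pivot reaction has zero arm there.
Beam weight: 24.7 × 9.8 = 242.1 N down at 2.325 m → arm 2.325 m, τ = 242.1 × 2.325 = 562.9 N·m counterclockwise.
Hanging mass: 5.99 × 9.8 = 58.7 N down at 0.95 m → arm 3.7 m, τ = 58.7 × 3.7 = 217.2 N·m counterclockwise.
Sandbag: 12.7 × 9.8 = 124.5 N down at 1.76 m → arm 2.89 m, τ = 124.5 × 2.89 = 359.8 N·m counterclockwise.
Net moment of the loads = 1140 N·m counterclockwise.
The upward force F acts at the left end, arm 4.65 m, giving F × 4.65 clockwise.
Balancing moments: F × 4.65 = 1140, giving F = 1140 / 4.65 = 245 N.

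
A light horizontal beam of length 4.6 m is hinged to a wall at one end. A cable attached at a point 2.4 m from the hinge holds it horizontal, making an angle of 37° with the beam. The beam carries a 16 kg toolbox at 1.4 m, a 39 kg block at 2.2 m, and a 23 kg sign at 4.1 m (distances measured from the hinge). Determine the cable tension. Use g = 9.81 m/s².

T ≈ 1380 N

Sum moments about the hinge (the unknown hinge reaction has zero arm there).
Toolbox: 16 × 9.81 = 157 N down at 1.4 m → arm 1.4 m, τ = 157 × 1.4 = 219.8 N·m clockwise.
Block: 39 × 9.81 = 382.6 N down at 2.2 m → arm 2.2 m, τ = 382.6 × 2.2 = 841.7 N·m clockwise.
Sign: 23 × 9.81 = 225.6 N down at 4.1 m → arm 4.1 m, τ = 225.6 × 4.1 = 925 N·m clockwise.
Total clockwise load moment = 1986 N·m.
The cable tension T acts at 2.4 m; only its component perpendicular to the beam, T sinθ, produces torque. sin 37° = 0.6018.
Balancing moments: T × 2.4 × 0.6018 = 1986, giving T = 1986 / 1.444 = 1380 N.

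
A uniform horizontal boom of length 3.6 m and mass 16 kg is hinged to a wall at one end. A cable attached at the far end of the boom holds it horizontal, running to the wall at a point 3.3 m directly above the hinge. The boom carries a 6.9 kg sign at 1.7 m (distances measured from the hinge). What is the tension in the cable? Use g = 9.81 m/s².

T ≈ 163 N

Sum moments about the hinge (the unknown hinge reaction has zero arm there).
Beam weight: 16 × 9.81 = 157 N down at 1.8 m → arm 1.8 m, τ = 157 × 1.8 = 282.6 N·m clockwise.
Sign: 6.9 × 9.81 = 67.69 N down at 1.7 m → arm 1.7 m, τ = 67.69 × 1.7 = 115.1 N·m clockwise.
Total clockwise load moment = 397.7 N·m.
The cable tension T acts at 3.6 m; only its component perpendicular to the boom, T sinθ, produces torque. sinθ = h/√(h²+d²) = 3.3/√(3.3²+3.6²) = 0.6757.
Balancing moments: T × 3.6 × 0.6757 = 397.7, giving T = 397.7 / 2.433 = 163 N.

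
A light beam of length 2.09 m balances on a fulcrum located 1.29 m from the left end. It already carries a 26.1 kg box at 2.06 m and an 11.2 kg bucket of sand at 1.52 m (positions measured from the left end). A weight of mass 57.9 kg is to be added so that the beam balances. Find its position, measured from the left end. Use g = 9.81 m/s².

Take moments about the fulcrum (at 1.29 m from the left end).
Box: 26.1 × 9.81 = 256 N down at 2.06 m → arm 0.77 m, τ = 256 × 0.77 = 197.1 N·m clockwise.
Bucket of sand: 11.2 × 9.81 = 109.9 N down at 1.52 m → arm 0.23 m, τ = 109.9 × 0.23 = 25.28 N·m clockwise.
Net moment of existing loads = 222.4 N·m clockwise.
The weight weighs 57.9 × 9.81 = 568 N and must supply an equal counterclockwise moment, so its lever arm about the fulcrum is 222.4 / 568 = 0.392 m.
That puts it at 1.29 − 0.392 = 0.898 m from the left end.

x ≈ 0.898 m from the left end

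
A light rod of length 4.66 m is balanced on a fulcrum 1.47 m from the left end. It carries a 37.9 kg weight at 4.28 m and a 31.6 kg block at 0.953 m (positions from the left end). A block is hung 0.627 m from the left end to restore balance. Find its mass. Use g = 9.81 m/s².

Sum moments about the fulcrum (at 1.47 m from the left end) (the support reaction has zero arm there).
Weight: 37.9 × 9.81 = 371.8 N down at 4.28 m → arm 2.81 m, τ = 371.8 × 2.81 = 1045 N·m clockwise.
Block: 31.6 × 9.81 = 310 N down at 0.953 m → arm 0.517 m, τ = 310 × 0.517 = 160.3 N·m counterclockwise.
Net moment of known loads = 884.7 N·m clockwise.
An unknown mass m at 0.627 m has arm 0.843 m; its moment is m·g·0.843 counterclockwise.
For rotational equilibrium, m × 9.81 × 0.843 = 884.7, so m = 884.7 / (9.81 × 0.843) = 107 kg.

m ≈ 107 kg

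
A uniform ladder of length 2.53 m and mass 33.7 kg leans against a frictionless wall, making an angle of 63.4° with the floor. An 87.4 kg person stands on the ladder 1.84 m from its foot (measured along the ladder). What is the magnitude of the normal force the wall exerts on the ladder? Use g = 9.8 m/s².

Choose the foot of the ladder as the axis so the floor normal and friction both act there and drop out.
Ladder weight 33.7×9.8 = 330.3 N acts at 1.265 m along the ladder; its horizontal arm is 1.265·cos63.4° = 0.5664 m → τ = 187.1 N·m clockwise.
Person: 87.4×9.8 = 856.5 N at 1.84 m → arm 0.8239 m → τ = 705.7 N·m clockwise.
Wall normal N acts horizontally at the top; its moment arm is the height L sinθ = 2.53·sin63.4° = 2.262 m, counterclockwise.
For rotational equilibrium, N × 2.262 = 892.8, so N = 395 N.

N_wall ≈ 395 N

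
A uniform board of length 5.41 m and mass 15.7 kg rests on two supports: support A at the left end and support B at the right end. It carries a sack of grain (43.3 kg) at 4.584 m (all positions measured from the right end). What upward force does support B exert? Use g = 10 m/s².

Sum moments about support A (its reaction then has zero moment arm).
Beam weight: 15.7 × 10 = 157 N down at 2.705 m → arm 2.705 m, τ = 157 × 2.705 = 424.7 N·m clockwise.
Sack of grain: 43.3 × 10 = 433 N down at 4.584 m → arm 0.826 m, τ = 433 × 0.826 = 357.7 N·m clockwise.
Net load moment about support A = 782.4 N·m clockwise.
Reaction R at support B is upward at 0 m, arm 5.41 m → moment R × 5.41 counterclockwise.
Στ = 0 ⇒ R × 5.41 = 782.4 ⇒ R = 145 N.

R_B ≈ 145 N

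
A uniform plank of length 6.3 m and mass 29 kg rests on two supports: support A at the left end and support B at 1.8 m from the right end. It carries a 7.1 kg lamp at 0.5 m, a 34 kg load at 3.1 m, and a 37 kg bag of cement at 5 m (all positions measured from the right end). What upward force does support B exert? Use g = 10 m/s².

R_B ≈ 643 N

Taking torques about support A:
Beam weight: 29 × 10 = 290 N down at 3.15 m → arm 3.15 m, τ = 290 × 3.15 = 913.5 N·m clockwise.
Lamp: 7.1 × 10 = 71 N down at 0.5 m → arm 5.8 m, τ = 71 × 5.8 = 411.8 N·m clockwise.
Load: 34 × 10 = 340 N down at 3.1 m → arm 3.2 m, τ = 340 × 3.2 = 1088 N·m clockwise.
Bag of cement: 37 × 10 = 370 N down at 5 m → arm 1.3 m, τ = 370 × 1.3 = 481 N·m clockwise.
Net load moment about support A = 2894 N·m clockwise.
Reaction R at support B is upward at 1.8 m, arm 4.5 m → moment R × 4.5 counterclockwise.
Στ = 0 ⇒ R × 4.5 = 2894 ⇒ R = 643 N.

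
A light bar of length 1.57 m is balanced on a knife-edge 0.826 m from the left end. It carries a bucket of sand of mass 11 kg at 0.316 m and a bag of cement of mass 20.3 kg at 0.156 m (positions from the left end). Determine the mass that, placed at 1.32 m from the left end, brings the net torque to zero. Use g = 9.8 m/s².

Take moments about the knife-edge (at 0.826 m from the left end).
Bucket of sand: 11 × 9.8 = 107.8 N down at 0.316 m → arm 0.51 m, τ = 107.8 × 0.51 = 54.98 N·m counterclockwise.
Bag of cement: 20.3 × 9.8 = 198.9 N down at 0.156 m → arm 0.67 m, τ = 198.9 × 0.67 = 133.3 N·m counterclockwise.
Net moment of known loads = 188.3 N·m counterclockwise.
An unknown mass m at 1.32 m has arm 0.494 m; its moment is m·g·0.494 clockwise.
Balancing moments: m × 9.8 × 0.494 = 188.3, giving m = 188.3 / (9.8 × 0.494) = 38.9 kg.

m ≈ 38.9 kg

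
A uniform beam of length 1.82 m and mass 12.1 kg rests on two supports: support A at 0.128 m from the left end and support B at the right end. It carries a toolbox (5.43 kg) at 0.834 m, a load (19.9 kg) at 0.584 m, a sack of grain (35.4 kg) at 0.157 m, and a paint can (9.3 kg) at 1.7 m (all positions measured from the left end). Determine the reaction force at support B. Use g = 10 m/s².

Choose support A as the axis so its reaction then has zero moment arm.
Beam weight: 12.1 × 10 = 121 N down at 0.91 m → arm 0.782 m, τ = 121 × 0.782 = 94.62 N·m clockwise.
Toolbox: 5.43 × 10 = 54.3 N down at 0.834 m → arm 0.706 m, τ = 54.3 × 0.706 = 38.34 N·m clockwise.
Load: 19.9 × 10 = 199 N down at 0.584 m → arm 0.456 m, τ = 199 × 0.456 = 90.74 N·m clockwise.
Sack of grain: 35.4 × 10 = 354 N down at 0.157 m → arm 0.029 m, τ = 354 × 0.029 = 10.27 N·m clockwise.
Paint can: 9.3 × 10 = 93 N down at 1.7 m → arm 1.572 m, τ = 93 × 1.572 = 146.2 N·m clockwise.
Net load moment about support A = 380.2 N·m clockwise.
Reaction R at support B is upward at 1.82 m, arm 1.692 m → moment R × 1.692 counterclockwise.
Balancing moments: R × 1.692 = 380.2, giving R = 225 N.

R_B ≈ 225 N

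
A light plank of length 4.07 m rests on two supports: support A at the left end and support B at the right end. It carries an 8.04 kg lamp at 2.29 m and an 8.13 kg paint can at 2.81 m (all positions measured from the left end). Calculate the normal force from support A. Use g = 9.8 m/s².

Taking torques about support B:
Lamp: 8.04 × 9.8 = 78.79 N down at 2.29 m → arm 1.78 m, τ = 78.79 × 1.78 = 140.2 N·m counterclockwise.
Paint can: 8.13 × 9.8 = 79.67 N down at 2.81 m → arm 1.26 m, τ = 79.67 × 1.26 = 100.4 N·m counterclockwise.
Net load moment about support B = 240.6 N·m counterclockwise.
Reaction R at support A is upward at 0 m, arm 4.07 m → moment R × 4.07 clockwise.
Balancing moments: R × 4.07 = 240.6, giving R = 59.1 N.

R_A ≈ 59.1 N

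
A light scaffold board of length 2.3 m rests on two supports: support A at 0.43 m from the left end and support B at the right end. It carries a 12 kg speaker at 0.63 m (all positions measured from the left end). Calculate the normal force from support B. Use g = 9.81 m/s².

R_B ≈ 12.6 N

Taking torques about support A:
Speaker: 12 × 9.81 = 117.7 N down at 0.63 m → arm 0.2 m, τ = 117.7 × 0.2 = 23.54 N·m clockwise.
Net load moment about support A = 23.54 N·m clockwise.
Reaction R at support B is upward at 2.3 m, arm 1.87 m → moment R × 1.87 counterclockwise.
Setting net torque to zero: R × 1.87 = 23.54 → R = 12.6 N.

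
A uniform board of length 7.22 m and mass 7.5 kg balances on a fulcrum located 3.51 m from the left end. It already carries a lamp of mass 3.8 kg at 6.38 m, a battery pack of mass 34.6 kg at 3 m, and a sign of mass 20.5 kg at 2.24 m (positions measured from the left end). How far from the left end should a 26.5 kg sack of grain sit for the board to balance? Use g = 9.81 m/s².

x ≈ 4.72 m from the left end

Take moments about the fulcrum (at 3.51 m from the left end).
Beam weight: 7.5 × 9.81 = 73.58 N down at 3.61 m → arm 0.1 m, τ = 73.58 × 0.1 = 7.358 N·m clockwise.
Lamp: 3.8 × 9.81 = 37.28 N down at 6.38 m → arm 2.87 m, τ = 37.28 × 2.87 = 107 N·m clockwise.
Battery pack: 34.6 × 9.81 = 339.4 N down at 3 m → arm 0.51 m, τ = 339.4 × 0.51 = 173.1 N·m counterclockwise.
Sign: 20.5 × 9.81 = 201.1 N down at 2.24 m → arm 1.27 m, τ = 201.1 × 1.27 = 255.4 N·m counterclockwise.
Net moment of existing loads = 314.1 N·m counterclockwise.
The sack of grain weighs 26.5 × 9.81 = 260 N and must supply an equal clockwise moment, so its lever arm about the fulcrum is 314.1 / 260 = 1.21 m.
That puts it at 3.51 + 1.21 = 4.72 m from the left end.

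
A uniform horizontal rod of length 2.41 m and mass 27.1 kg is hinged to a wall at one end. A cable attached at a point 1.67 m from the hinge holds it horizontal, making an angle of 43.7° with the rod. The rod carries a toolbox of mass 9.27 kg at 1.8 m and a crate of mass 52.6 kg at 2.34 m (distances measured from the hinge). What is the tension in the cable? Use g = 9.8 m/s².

T ≈ 1460 N

Take moments about the hinge.
Beam weight: 27.1 × 9.8 = 265.6 N down at 1.205 m → arm 1.205 m, τ = 265.6 × 1.205 = 320 N·m clockwise.
Toolbox: 9.27 × 9.8 = 90.85 N down at 1.8 m → arm 1.8 m, τ = 90.85 × 1.8 = 163.5 N·m clockwise.
Crate: 52.6 × 9.8 = 515.5 N down at 2.34 m → arm 2.34 m, τ = 515.5 × 2.34 = 1206 N·m clockwise.
Total clockwise load moment = 1690 N·m.
The cable tension T acts at 1.67 m; only its component perpendicular to the rod, T sinθ, produces torque. sin 43.7° = 0.6909.
Στ = 0 ⇒ T × 1.67 × 0.6909 = 1690 ⇒ T = 1690 / 1.154 = 1460 N.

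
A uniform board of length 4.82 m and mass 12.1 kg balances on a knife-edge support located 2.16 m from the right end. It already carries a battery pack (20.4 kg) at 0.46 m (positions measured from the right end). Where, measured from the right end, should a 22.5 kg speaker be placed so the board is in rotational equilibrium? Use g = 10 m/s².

x ≈ 3.57 m from the right end

Taking torques about the knife-edge support (at 2.16 m from the right end):
Beam weight: 12.1 × 10 = 121 N down at 2.41 m → arm 0.25 m, τ = 121 × 0.25 = 30.25 N·m counterclockwise.
Battery pack: 20.4 × 10 = 204 N down at 0.46 m → arm 1.7 m, τ = 204 × 1.7 = 346.8 N·m clockwise.
Net moment of existing loads = 316.6 N·m clockwise.
The speaker weighs 22.5 × 10 = 225 N and must supply an equal counterclockwise moment, so its lever arm about the knife-edge support is 316.6 / 225 = 1.41 m.
That puts it at 2.16 + 1.41 = 3.57 m from the right end.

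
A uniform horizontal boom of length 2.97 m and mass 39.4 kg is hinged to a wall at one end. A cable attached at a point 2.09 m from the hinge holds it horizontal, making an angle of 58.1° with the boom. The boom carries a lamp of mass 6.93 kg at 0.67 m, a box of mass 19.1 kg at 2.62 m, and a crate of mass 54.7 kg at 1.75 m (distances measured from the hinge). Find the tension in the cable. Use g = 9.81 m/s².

T ≈ 1160 N

Take moments about the hinge.
Beam weight: 39.4 × 9.81 = 386.5 N down at 1.485 m → arm 1.485 m, τ = 386.5 × 1.485 = 574 N·m clockwise.
Lamp: 6.93 × 9.81 = 67.98 N down at 0.67 m → arm 0.67 m, τ = 67.98 × 0.67 = 45.55 N·m clockwise.
Box: 19.1 × 9.81 = 187.4 N down at 2.62 m → arm 2.62 m, τ = 187.4 × 2.62 = 491 N·m clockwise.
Crate: 54.7 × 9.81 = 536.6 N down at 1.75 m → arm 1.75 m, τ = 536.6 × 1.75 = 939.1 N·m clockwise.
Total clockwise load moment = 2050 N·m.
The cable tension T acts at 2.09 m; only its component perpendicular to the boom, T sinθ, produces torque. sin 58.1° = 0.849.
Setting net torque to zero: T × 2.09 × 0.849 = 2050 → T = 2050 / 1.774 = 1160 N.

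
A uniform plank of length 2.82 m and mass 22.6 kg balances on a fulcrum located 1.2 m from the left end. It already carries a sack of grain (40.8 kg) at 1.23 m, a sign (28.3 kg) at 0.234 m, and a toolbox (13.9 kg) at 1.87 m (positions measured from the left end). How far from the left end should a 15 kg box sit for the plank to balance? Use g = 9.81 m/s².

x ≈ 2 m from the left end

Taking torques about the fulcrum (at 1.2 m from the left end):
Beam weight: 22.6 × 9.81 = 221.7 N down at 1.41 m → arm 0.21 m, τ = 221.7 × 0.21 = 46.56 N·m clockwise.
Sack of grain: 40.8 × 9.81 = 400.2 N down at 1.23 m → arm 0.03 m, τ = 400.2 × 0.03 = 12.01 N·m clockwise.
Sign: 28.3 × 9.81 = 277.6 N down at 0.234 m → arm 0.966 m, τ = 277.6 × 0.966 = 268.2 N·m counterclockwise.
Toolbox: 13.9 × 9.81 = 136.4 N down at 1.87 m → arm 0.67 m, τ = 136.4 × 0.67 = 91.39 N·m clockwise.
Net moment of existing loads = 118.2 N·m counterclockwise.
The box weighs 15 × 9.81 = 147.2 N and must supply an equal clockwise moment, so its lever arm about the fulcrum is 118.2 / 147.2 = 0.803 m.
That puts it at 1.2 + 0.803 = 2 m from the left end.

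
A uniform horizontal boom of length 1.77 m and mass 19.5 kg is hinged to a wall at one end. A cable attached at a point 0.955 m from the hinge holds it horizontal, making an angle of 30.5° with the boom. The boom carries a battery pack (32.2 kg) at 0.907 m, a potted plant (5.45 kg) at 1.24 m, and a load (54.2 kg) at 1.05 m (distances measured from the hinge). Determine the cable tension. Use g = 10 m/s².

T ≈ 2270 N

Choose the hinge as the axis so the unknown hinge reaction has zero arm there.
Beam weight: 19.5 × 10 = 195 N down at 0.885 m → arm 0.885 m, τ = 195 × 0.885 = 172.6 N·m clockwise.
Battery pack: 32.2 × 10 = 322 N down at 0.907 m → arm 0.907 m, τ = 322 × 0.907 = 292.1 N·m clockwise.
Potted plant: 5.45 × 10 = 54.5 N down at 1.24 m → arm 1.24 m, τ = 54.5 × 1.24 = 67.58 N·m clockwise.
Load: 54.2 × 10 = 542 N down at 1.05 m → arm 1.05 m, τ = 542 × 1.05 = 569.1 N·m clockwise.
Total clockwise load moment = 1101 N·m.
The cable tension T acts at 0.955 m; only its component perpendicular to the boom, T sinθ, produces torque. sin 30.5° = 0.5075.
Setting net torque to zero: T × 0.955 × 0.5075 = 1101 → T = 1101 / 0.4847 = 2270 N.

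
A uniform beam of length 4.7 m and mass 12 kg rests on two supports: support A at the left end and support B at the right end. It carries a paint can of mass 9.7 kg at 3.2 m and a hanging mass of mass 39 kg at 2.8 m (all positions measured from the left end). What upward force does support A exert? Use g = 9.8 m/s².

R_A ≈ 244 N

Choose support B as the axis so its reaction then has zero moment arm.
Beam weight: 12 × 9.8 = 117.6 N down at 2.35 m → arm 2.35 m, τ = 117.6 × 2.35 = 276.4 N·m counterclockwise.
Paint can: 9.7 × 9.8 = 95.06 N down at 3.2 m → arm 1.5 m, τ = 95.06 × 1.5 = 142.6 N·m counterclockwise.
Hanging mass: 39 × 9.8 = 382.2 N down at 2.8 m → arm 1.9 m, τ = 382.2 × 1.9 = 726.2 N·m counterclockwise.
Net load moment about support B = 1145 N·m counterclockwise.
Reaction R at support A is upward at 0 m, arm 4.7 m → moment R × 4.7 clockwise.
Στ = 0 ⇒ R × 4.7 = 1145 ⇒ R = 244 N.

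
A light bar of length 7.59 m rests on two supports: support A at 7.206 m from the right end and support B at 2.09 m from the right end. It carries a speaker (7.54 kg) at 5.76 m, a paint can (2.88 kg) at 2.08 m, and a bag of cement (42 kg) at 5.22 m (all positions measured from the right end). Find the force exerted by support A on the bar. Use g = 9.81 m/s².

R_A ≈ 305 N

Take moments about support B.
Speaker: 7.54 × 9.81 = 73.97 N down at 5.76 m → arm 3.67 m, τ = 73.97 × 3.67 = 271.5 N·m counterclockwise.
Paint can: 2.88 × 9.81 = 28.25 N down at 2.08 m → arm 0.01 m, τ = 28.25 × 0.01 = 0.2825 N·m clockwise.
Bag of cement: 42 × 9.81 = 412 N down at 5.22 m → arm 3.13 m, τ = 412 × 3.13 = 1290 N·m counterclockwise.
Net load moment about support B = 1561 N·m counterclockwise.
Reaction R at support A is upward at 7.206 m, arm 5.116 m → moment R × 5.116 clockwise.
Setting net torque to zero: R × 5.116 = 1561 → R = 305 N.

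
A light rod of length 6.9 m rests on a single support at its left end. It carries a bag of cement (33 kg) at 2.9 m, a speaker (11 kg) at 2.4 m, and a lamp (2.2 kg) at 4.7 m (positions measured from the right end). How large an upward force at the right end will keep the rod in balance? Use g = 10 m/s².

F ≈ 270 N

Choose the left end as the axis so the unknown pivot reaction has zero arm there.
Bag of cement: 33 × 10 = 330 N down at 2.9 m → arm 4 m, τ = 330 × 4 = 1320 N·m clockwise.
Speaker: 11 × 10 = 110 N down at 2.4 m → arm 4.5 m, τ = 110 × 4.5 = 495 N·m clockwise.
Lamp: 2.2 × 10 = 22 N down at 4.7 m → arm 2.2 m, τ = 22 × 2.2 = 48.4 N·m clockwise.
Net moment of the loads = 1863 N·m clockwise.
The upward force F acts at the right end, arm 6.9 m, giving F × 6.9 counterclockwise.
Στ = 0 ⇒ F × 6.9 = 1863 ⇒ F = 1863 / 6.9 = 270 N.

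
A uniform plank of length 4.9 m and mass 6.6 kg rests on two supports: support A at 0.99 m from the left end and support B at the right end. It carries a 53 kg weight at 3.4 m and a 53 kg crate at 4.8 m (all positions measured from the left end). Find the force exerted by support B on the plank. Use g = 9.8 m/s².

R_B ≈ 850 N

About support A:
Beam weight: 6.6 × 9.8 = 64.68 N down at 2.45 m → arm 1.46 m, τ = 64.68 × 1.46 = 94.43 N·m clockwise.
Weight: 53 × 9.8 = 519.4 N down at 3.4 m → arm 2.41 m, τ = 519.4 × 2.41 = 1252 N·m clockwise.
Crate: 53 × 9.8 = 519.4 N down at 4.8 m → arm 3.81 m, τ = 519.4 × 3.81 = 1979 N·m clockwise.
Net load moment about support A = 3325 N·m clockwise.
Reaction R at support B is upward at 4.9 m, arm 3.91 m → moment R × 3.91 counterclockwise.
Balancing moments: R × 3.91 = 3325, giving R = 850 N.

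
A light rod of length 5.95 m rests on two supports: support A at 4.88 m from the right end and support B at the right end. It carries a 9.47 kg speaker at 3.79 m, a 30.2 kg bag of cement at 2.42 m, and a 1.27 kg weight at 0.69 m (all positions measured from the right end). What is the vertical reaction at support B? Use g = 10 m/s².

R_B ≈ 184 N

Taking torques about support A:
Speaker: 9.47 × 10 = 94.7 N down at 3.79 m → arm 1.09 m, τ = 94.7 × 1.09 = 103.2 N·m clockwise.
Bag of cement: 30.2 × 10 = 302 N down at 2.42 m → arm 2.46 m, τ = 302 × 2.46 = 742.9 N·m clockwise.
Weight: 1.27 × 10 = 12.7 N down at 0.69 m → arm 4.19 m, τ = 12.7 × 4.19 = 53.21 N·m clockwise.
Net load moment about support A = 899.3 N·m clockwise.
Reaction R at support B is upward at 0 m, arm 4.88 m → moment R × 4.88 counterclockwise.
For rotational equilibrium, R × 4.88 = 899.3, so R = 184 N.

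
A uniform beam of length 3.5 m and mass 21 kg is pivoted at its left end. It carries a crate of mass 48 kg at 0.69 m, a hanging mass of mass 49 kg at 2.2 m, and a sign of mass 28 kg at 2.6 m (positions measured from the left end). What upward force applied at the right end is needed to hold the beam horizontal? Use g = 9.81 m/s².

F ≈ 702 N

Sum moments about the left end (the unknown pivot reaction has zero arm there).
Beam weight: 21 × 9.81 = 206 N down at 1.75 m → arm 1.75 m, τ = 206 × 1.75 = 360.5 N·m clockwise.
Crate: 48 × 9.81 = 470.9 N down at 0.69 m → arm 0.69 m, τ = 470.9 × 0.69 = 324.9 N·m clockwise.
Hanging mass: 49 × 9.81 = 480.7 N down at 2.2 m → arm 2.2 m, τ = 480.7 × 2.2 = 1058 N·m clockwise.
Sign: 28 × 9.81 = 274.7 N down at 2.6 m → arm 2.6 m, τ = 274.7 × 2.6 = 714.2 N·m clockwise.
Net moment of the loads = 2458 N·m clockwise.
The upward force F acts at the right end, arm 3.5 m, giving F × 3.5 counterclockwise.
For rotational equilibrium, F × 3.5 = 2458, so F = 2458 / 3.5 = 702 N.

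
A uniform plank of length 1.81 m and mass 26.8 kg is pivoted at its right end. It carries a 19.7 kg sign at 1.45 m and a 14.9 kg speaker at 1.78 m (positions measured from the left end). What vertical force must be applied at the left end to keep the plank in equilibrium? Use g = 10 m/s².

About the right end:
Beam weight: 26.8 × 10 = 268 N down at 0.905 m → arm 0.905 m, τ = 268 × 0.905 = 242.5 N·m counterclockwise.
Sign: 19.7 × 10 = 197 N down at 1.45 m → arm 0.36 m, τ = 197 × 0.36 = 70.92 N·m counterclockwise.
Speaker: 14.9 × 10 = 149 N down at 1.78 m → arm 0.03 m, τ = 149 × 0.03 = 4.47 N·m counterclockwise.
Net moment of the loads = 317.9 N·m counterclockwise.
The upward force F acts at the left end, arm 1.81 m, giving F × 1.81 clockwise.
Στ = 0 ⇒ F × 1.81 = 317.9 ⇒ F = 317.9 / 1.81 = 176 N.

F ≈ 176 N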